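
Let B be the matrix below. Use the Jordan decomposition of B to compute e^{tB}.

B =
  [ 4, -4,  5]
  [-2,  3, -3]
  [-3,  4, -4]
e^{tB} =
  [t^2*exp(t) + 3*t*exp(t) + exp(t), -4*t*exp(t), t^2*exp(t) + 5*t*exp(t)]
  [-t^2*exp(t)/2 - 2*t*exp(t), 2*t*exp(t) + exp(t), -t^2*exp(t)/2 - 3*t*exp(t)]
  [-t^2*exp(t) - 3*t*exp(t), 4*t*exp(t), -t^2*exp(t) - 5*t*exp(t) + exp(t)]

Strategy: write B = P · J · P⁻¹ where J is a Jordan canonical form, so e^{tB} = P · e^{tJ} · P⁻¹, and e^{tJ} can be computed block-by-block.

B has Jordan form
J =
  [1, 1, 0]
  [0, 1, 1]
  [0, 0, 1]
(up to reordering of blocks).

Per-block formulas:
  For a 3×3 Jordan block J_3(1): exp(t · J_3(1)) = e^(1t)·(I + t·N + (t^2/2)·N^2), where N is the 3×3 nilpotent shift.

After assembling e^{tJ} and conjugating by P, we get:

e^{tB} =
  [t^2*exp(t) + 3*t*exp(t) + exp(t), -4*t*exp(t), t^2*exp(t) + 5*t*exp(t)]
  [-t^2*exp(t)/2 - 2*t*exp(t), 2*t*exp(t) + exp(t), -t^2*exp(t)/2 - 3*t*exp(t)]
  [-t^2*exp(t) - 3*t*exp(t), 4*t*exp(t), -t^2*exp(t) - 5*t*exp(t) + exp(t)]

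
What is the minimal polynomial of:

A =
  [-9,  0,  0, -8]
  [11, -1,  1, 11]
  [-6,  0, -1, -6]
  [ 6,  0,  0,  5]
x^3 + 5*x^2 + 7*x + 3

The characteristic polynomial is χ_A(x) = (x + 1)^3*(x + 3), so the eigenvalues are known. The minimal polynomial is
  m_A(x) = Π_λ (x − λ)^{k_λ}
where k_λ is the size of the *largest* Jordan block for λ (equivalently, the smallest k with (A − λI)^k v = 0 for every generalised eigenvector v of λ).

  λ = -3: largest Jordan block has size 1, contributing (x + 3)
  λ = -1: largest Jordan block has size 2, contributing (x + 1)^2

So m_A(x) = (x + 1)^2*(x + 3) = x^3 + 5*x^2 + 7*x + 3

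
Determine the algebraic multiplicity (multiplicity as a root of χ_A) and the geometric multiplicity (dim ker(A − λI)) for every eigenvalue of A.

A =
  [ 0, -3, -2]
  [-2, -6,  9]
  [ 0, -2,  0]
λ = -2: alg = 3, geom = 1

Step 1 — factor the characteristic polynomial to read off the algebraic multiplicities:
  χ_A(x) = (x + 2)^3

Step 2 — compute geometric multiplicities via the rank-nullity identity g(λ) = n − rank(A − λI):
  rank(A − (-2)·I) = 2, so dim ker(A − (-2)·I) = n − 2 = 1

Summary:
  λ = -2: algebraic multiplicity = 3, geometric multiplicity = 1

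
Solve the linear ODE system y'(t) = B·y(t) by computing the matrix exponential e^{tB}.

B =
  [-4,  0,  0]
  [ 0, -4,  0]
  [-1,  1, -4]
e^{tB} =
  [exp(-4*t), 0, 0]
  [0, exp(-4*t), 0]
  [-t*exp(-4*t), t*exp(-4*t), exp(-4*t)]

Strategy: write B = P · J · P⁻¹ where J is a Jordan canonical form, so e^{tB} = P · e^{tJ} · P⁻¹, and e^{tJ} can be computed block-by-block.

B has Jordan form
J =
  [-4,  1,  0]
  [ 0, -4,  0]
  [ 0,  0, -4]
(up to reordering of blocks).

Per-block formulas:
  For a 1×1 block at λ = -4: exp(t · [-4]) = [e^(-4t)].
  For a 2×2 Jordan block J_2(-4): exp(t · J_2(-4)) = e^(-4t)·(I + t·N), where N is the 2×2 nilpotent shift.

After assembling e^{tJ} and conjugating by P, we get:

e^{tB} =
  [exp(-4*t), 0, 0]
  [0, exp(-4*t), 0]
  [-t*exp(-4*t), t*exp(-4*t), exp(-4*t)]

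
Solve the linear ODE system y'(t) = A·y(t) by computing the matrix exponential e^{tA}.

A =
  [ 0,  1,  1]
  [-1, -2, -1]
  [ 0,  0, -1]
e^{tA} =
  [t*exp(-t) + exp(-t), t*exp(-t), t*exp(-t)]
  [-t*exp(-t), -t*exp(-t) + exp(-t), -t*exp(-t)]
  [0, 0, exp(-t)]

Strategy: write A = P · J · P⁻¹ where J is a Jordan canonical form, so e^{tA} = P · e^{tJ} · P⁻¹, and e^{tJ} can be computed block-by-block.

A has Jordan form
J =
  [-1,  1,  0]
  [ 0, -1,  0]
  [ 0,  0, -1]
(up to reordering of blocks).

Per-block formulas:
  For a 1×1 block at λ = -1: exp(t · [-1]) = [e^(-1t)].
  For a 2×2 Jordan block J_2(-1): exp(t · J_2(-1)) = e^(-1t)·(I + t·N), where N is the 2×2 nilpotent shift.

After assembling e^{tJ} and conjugating by P, we get:

e^{tA} =
  [t*exp(-t) + exp(-t), t*exp(-t), t*exp(-t)]
  [-t*exp(-t), -t*exp(-t) + exp(-t), -t*exp(-t)]
  [0, 0, exp(-t)]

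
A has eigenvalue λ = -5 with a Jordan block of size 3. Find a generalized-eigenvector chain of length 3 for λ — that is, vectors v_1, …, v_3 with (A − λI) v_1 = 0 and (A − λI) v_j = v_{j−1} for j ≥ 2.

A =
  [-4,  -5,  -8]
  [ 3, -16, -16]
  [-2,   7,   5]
A Jordan chain for λ = -5 of length 3:
v_1 = (2, 2, -1)ᵀ
v_2 = (1, 3, -2)ᵀ
v_3 = (1, 0, 0)ᵀ

Let N = A − (-5)·I. We want v_3 with N^3 v_3 = 0 but N^2 v_3 ≠ 0; then v_{j-1} := N · v_j for j = 3, …, 2.

Pick v_3 = (1, 0, 0)ᵀ.
Then v_2 = N · v_3 = (1, 3, -2)ᵀ.
Then v_1 = N · v_2 = (2, 2, -1)ᵀ.

Sanity check: (A − (-5)·I) v_1 = (0, 0, 0)ᵀ = 0. ✓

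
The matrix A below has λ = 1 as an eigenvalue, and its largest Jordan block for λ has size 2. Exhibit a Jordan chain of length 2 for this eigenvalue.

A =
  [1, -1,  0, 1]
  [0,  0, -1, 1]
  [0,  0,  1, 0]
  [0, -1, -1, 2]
A Jordan chain for λ = 1 of length 2:
v_1 = (-1, -1, 0, -1)ᵀ
v_2 = (0, 1, 0, 0)ᵀ

Let N = A − (1)·I. We want v_2 with N^2 v_2 = 0 but N^1 v_2 ≠ 0; then v_{j-1} := N · v_j for j = 2, …, 2.

Pick v_2 = (0, 1, 0, 0)ᵀ.
Then v_1 = N · v_2 = (-1, -1, 0, -1)ᵀ.

Sanity check: (A − (1)·I) v_1 = (0, 0, 0, 0)ᵀ = 0. ✓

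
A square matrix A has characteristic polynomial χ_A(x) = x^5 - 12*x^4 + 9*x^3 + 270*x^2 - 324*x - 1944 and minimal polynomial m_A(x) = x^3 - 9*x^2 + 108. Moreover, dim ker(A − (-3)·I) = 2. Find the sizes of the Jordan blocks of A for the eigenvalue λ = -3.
Block sizes for λ = -3: [1, 1]

Step 1 — from the characteristic polynomial, algebraic multiplicity of λ = -3 is 2. From dim ker(A − (-3)·I) = 2, there are exactly 2 Jordan blocks for λ = -3.
Step 2 — from the minimal polynomial, the factor (x + 3) tells us the largest block for λ = -3 has size 1.
Step 3 — with total size 2, 2 blocks, and largest block 1, the block sizes (in nonincreasing order) are [1, 1].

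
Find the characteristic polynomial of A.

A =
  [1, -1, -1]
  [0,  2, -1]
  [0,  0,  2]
x^3 - 5*x^2 + 8*x - 4

Expanding det(x·I − A) (e.g. by cofactor expansion or by noting that A is similar to its Jordan form J, which has the same characteristic polynomial as A) gives
  χ_A(x) = x^3 - 5*x^2 + 8*x - 4
which factors as (x - 2)^2*(x - 1). The eigenvalues (with algebraic multiplicities) are λ = 1 with multiplicity 1, λ = 2 with multiplicity 2.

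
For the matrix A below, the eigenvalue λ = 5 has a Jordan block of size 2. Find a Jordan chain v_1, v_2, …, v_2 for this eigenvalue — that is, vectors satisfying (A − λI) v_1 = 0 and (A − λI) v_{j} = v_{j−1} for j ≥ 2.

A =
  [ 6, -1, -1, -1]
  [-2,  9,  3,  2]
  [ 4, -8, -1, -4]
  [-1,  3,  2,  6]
A Jordan chain for λ = 5 of length 2:
v_1 = (1, -2, 4, -1)ᵀ
v_2 = (1, 0, 0, 0)ᵀ

Let N = A − (5)·I. We want v_2 with N^2 v_2 = 0 but N^1 v_2 ≠ 0; then v_{j-1} := N · v_j for j = 2, …, 2.

Pick v_2 = (1, 0, 0, 0)ᵀ.
Then v_1 = N · v_2 = (1, -2, 4, -1)ᵀ.

Sanity check: (A − (5)·I) v_1 = (0, 0, 0, 0)ᵀ = 0. ✓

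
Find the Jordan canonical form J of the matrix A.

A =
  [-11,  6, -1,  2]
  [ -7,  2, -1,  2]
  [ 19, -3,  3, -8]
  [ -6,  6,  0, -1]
J_1(-4) ⊕ J_2(-1) ⊕ J_1(-1)

The characteristic polynomial is
  det(x·I − A) = x^4 + 7*x^3 + 15*x^2 + 13*x + 4 = (x + 1)^3*(x + 4)

Eigenvalues and multiplicities (the geometric multiplicity of λ is n − rank(A − λI), which equals the number of Jordan blocks for λ):
  λ = -4: algebraic multiplicity = 1, geometric multiplicity = 1
  λ = -1: algebraic multiplicity = 3, geometric multiplicity = 2

Determining the block sizes for each eigenvalue:
  λ = -4: one block (gm = 1), so the single block has size am = 1 → block sizes [1]
  λ = -1: 2 blocks summing to 3 forces exactly one block of size 2 and the rest size 1 → block sizes [2, 1]

Assembling the blocks gives a Jordan form
J =
  [-4,  0,  0,  0]
  [ 0, -1,  1,  0]
  [ 0,  0, -1,  0]
  [ 0,  0,  0, -1]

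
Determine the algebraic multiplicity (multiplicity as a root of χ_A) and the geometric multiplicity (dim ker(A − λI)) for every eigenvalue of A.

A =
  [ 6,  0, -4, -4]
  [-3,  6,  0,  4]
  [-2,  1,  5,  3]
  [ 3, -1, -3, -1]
λ = 4: alg = 4, geom = 2

Step 1 — factor the characteristic polynomial to read off the algebraic multiplicities:
  χ_A(x) = (x - 4)^4

Step 2 — compute geometric multiplicities via the rank-nullity identity g(λ) = n − rank(A − λI):
  rank(A − (4)·I) = 2, so dim ker(A − (4)·I) = n − 2 = 2

Summary:
  λ = 4: algebraic multiplicity = 4, geometric multiplicity = 2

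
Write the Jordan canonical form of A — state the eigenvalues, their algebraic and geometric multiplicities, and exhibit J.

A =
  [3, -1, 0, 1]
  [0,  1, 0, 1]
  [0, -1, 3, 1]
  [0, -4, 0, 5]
J_3(3) ⊕ J_1(3)

The characteristic polynomial is
  det(x·I − A) = x^4 - 12*x^3 + 54*x^2 - 108*x + 81 = (x - 3)^4

Eigenvalues and multiplicities (the geometric multiplicity of λ is n − rank(A − λI), which equals the number of Jordan blocks for λ):
  λ = 3: algebraic multiplicity = 4, geometric multiplicity = 2

Determining the block sizes for each eigenvalue:
  λ = 3: with am = 4 and gm = 2, the partition is not yet determined (e.g. several partitions of 4 into 2 parts exist). Let N = A − (3)·I. Computing rank(N^1) = 2, rank(N^2) = 1, rank(N^3) = 0; the number of blocks of size ≥ j is rank(N^{j−1}) − rank(N^j), giving [2, 1, 1]. So we have 1 block(s) of size 3, 1 block(s) of size 1 → block sizes [3, 1]

Assembling the blocks gives a Jordan form
J =
  [3, 1, 0, 0]
  [0, 3, 1, 0]
  [0, 0, 3, 0]
  [0, 0, 0, 3]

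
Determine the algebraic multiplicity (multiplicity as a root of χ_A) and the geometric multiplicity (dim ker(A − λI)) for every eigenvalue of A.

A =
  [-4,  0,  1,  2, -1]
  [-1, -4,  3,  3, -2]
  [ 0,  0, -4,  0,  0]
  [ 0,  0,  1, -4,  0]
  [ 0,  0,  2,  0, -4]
λ = -4: alg = 5, geom = 2

Step 1 — factor the characteristic polynomial to read off the algebraic multiplicities:
  χ_A(x) = (x + 4)^5

Step 2 — compute geometric multiplicities via the rank-nullity identity g(λ) = n − rank(A − λI):
  rank(A − (-4)·I) = 3, so dim ker(A − (-4)·I) = n − 3 = 2

Summary:
  λ = -4: algebraic multiplicity = 5, geometric multiplicity = 2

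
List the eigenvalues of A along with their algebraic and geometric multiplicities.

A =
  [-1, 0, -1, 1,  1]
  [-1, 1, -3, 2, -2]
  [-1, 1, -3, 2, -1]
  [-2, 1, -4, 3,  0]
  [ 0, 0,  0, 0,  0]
λ = 0: alg = 5, geom = 2

Step 1 — factor the characteristic polynomial to read off the algebraic multiplicities:
  χ_A(x) = x^5

Step 2 — compute geometric multiplicities via the rank-nullity identity g(λ) = n − rank(A − λI):
  rank(A − (0)·I) = 3, so dim ker(A − (0)·I) = n − 3 = 2

Summary:
  λ = 0: algebraic multiplicity = 5, geometric multiplicity = 2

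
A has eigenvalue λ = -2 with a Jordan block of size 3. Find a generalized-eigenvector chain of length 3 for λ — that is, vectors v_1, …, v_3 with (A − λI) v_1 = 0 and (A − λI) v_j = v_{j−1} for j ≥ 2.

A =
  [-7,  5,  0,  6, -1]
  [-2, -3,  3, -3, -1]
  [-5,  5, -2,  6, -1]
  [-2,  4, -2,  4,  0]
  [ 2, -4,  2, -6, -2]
A Jordan chain for λ = -2 of length 3:
v_1 = (1, 1, 1, 0, 0)ᵀ
v_2 = (-5, -2, -5, -2, 2)ᵀ
v_3 = (1, 0, 0, 0, 0)ᵀ

Let N = A − (-2)·I. We want v_3 with N^3 v_3 = 0 but N^2 v_3 ≠ 0; then v_{j-1} := N · v_j for j = 3, …, 2.

Pick v_3 = (1, 0, 0, 0, 0)ᵀ.
Then v_2 = N · v_3 = (-5, -2, -5, -2, 2)ᵀ.
Then v_1 = N · v_2 = (1, 1, 1, 0, 0)ᵀ.

Sanity check: (A − (-2)·I) v_1 = (0, 0, 0, 0, 0)ᵀ = 0. ✓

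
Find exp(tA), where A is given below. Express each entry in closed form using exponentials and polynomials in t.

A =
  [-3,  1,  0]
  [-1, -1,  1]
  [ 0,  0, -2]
e^{tA} =
  [-t*exp(-2*t) + exp(-2*t), t*exp(-2*t), t^2*exp(-2*t)/2]
  [-t*exp(-2*t), t*exp(-2*t) + exp(-2*t), t^2*exp(-2*t)/2 + t*exp(-2*t)]
  [0, 0, exp(-2*t)]

Strategy: write A = P · J · P⁻¹ where J is a Jordan canonical form, so e^{tA} = P · e^{tJ} · P⁻¹, and e^{tJ} can be computed block-by-block.

A has Jordan form
J =
  [-2,  1,  0]
  [ 0, -2,  1]
  [ 0,  0, -2]
(up to reordering of blocks).

Per-block formulas:
  For a 3×3 Jordan block J_3(-2): exp(t · J_3(-2)) = e^(-2t)·(I + t·N + (t^2/2)·N^2), where N is the 3×3 nilpotent shift.

After assembling e^{tJ} and conjugating by P, we get:

e^{tA} =
  [-t*exp(-2*t) + exp(-2*t), t*exp(-2*t), t^2*exp(-2*t)/2]
  [-t*exp(-2*t), t*exp(-2*t) + exp(-2*t), t^2*exp(-2*t)/2 + t*exp(-2*t)]
  [0, 0, exp(-2*t)]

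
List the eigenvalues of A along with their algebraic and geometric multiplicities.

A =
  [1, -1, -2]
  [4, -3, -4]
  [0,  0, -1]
λ = -1: alg = 3, geom = 2

Step 1 — factor the characteristic polynomial to read off the algebraic multiplicities:
  χ_A(x) = (x + 1)^3

Step 2 — compute geometric multiplicities via the rank-nullity identity g(λ) = n − rank(A − λI):
  rank(A − (-1)·I) = 1, so dim ker(A − (-1)·I) = n − 1 = 2

Summary:
  λ = -1: algebraic multiplicity = 3, geometric multiplicity = 2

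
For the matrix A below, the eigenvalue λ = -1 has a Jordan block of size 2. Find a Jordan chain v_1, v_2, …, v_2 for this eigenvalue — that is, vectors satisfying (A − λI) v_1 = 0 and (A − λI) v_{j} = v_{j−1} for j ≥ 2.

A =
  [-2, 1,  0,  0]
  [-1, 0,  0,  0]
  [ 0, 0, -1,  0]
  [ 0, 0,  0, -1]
A Jordan chain for λ = -1 of length 2:
v_1 = (-1, -1, 0, 0)ᵀ
v_2 = (1, 0, 0, 0)ᵀ

Let N = A − (-1)·I. We want v_2 with N^2 v_2 = 0 but N^1 v_2 ≠ 0; then v_{j-1} := N · v_j for j = 2, …, 2.

Pick v_2 = (1, 0, 0, 0)ᵀ.
Then v_1 = N · v_2 = (-1, -1, 0, 0)ᵀ.

Sanity check: (A − (-1)·I) v_1 = (0, 0, 0, 0)ᵀ = 0. ✓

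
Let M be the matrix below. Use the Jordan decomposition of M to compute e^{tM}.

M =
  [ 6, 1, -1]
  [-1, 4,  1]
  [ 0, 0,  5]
e^{tM} =
  [t*exp(5*t) + exp(5*t), t*exp(5*t), -t*exp(5*t)]
  [-t*exp(5*t), -t*exp(5*t) + exp(5*t), t*exp(5*t)]
  [0, 0, exp(5*t)]

Strategy: write M = P · J · P⁻¹ where J is a Jordan canonical form, so e^{tM} = P · e^{tJ} · P⁻¹, and e^{tJ} can be computed block-by-block.

M has Jordan form
J =
  [5, 1, 0]
  [0, 5, 0]
  [0, 0, 5]
(up to reordering of blocks).

Per-block formulas:
  For a 1×1 block at λ = 5: exp(t · [5]) = [e^(5t)].
  For a 2×2 Jordan block J_2(5): exp(t · J_2(5)) = e^(5t)·(I + t·N), where N is the 2×2 nilpotent shift.

After assembling e^{tJ} and conjugating by P, we get:

e^{tM} =
  [t*exp(5*t) + exp(5*t), t*exp(5*t), -t*exp(5*t)]
  [-t*exp(5*t), -t*exp(5*t) + exp(5*t), t*exp(5*t)]
  [0, 0, exp(5*t)]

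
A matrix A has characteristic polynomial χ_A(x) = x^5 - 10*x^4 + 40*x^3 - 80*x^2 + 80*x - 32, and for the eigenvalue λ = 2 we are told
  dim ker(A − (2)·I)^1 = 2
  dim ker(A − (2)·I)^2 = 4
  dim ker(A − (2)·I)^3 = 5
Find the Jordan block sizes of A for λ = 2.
Block sizes for λ = 2: [3, 2]

From the dimensions of kernels of powers, the number of Jordan blocks of size at least j is d_j − d_{j−1} where d_j = dim ker(N^j) (with d_0 = 0). Computing the differences gives [2, 2, 1].
The number of blocks of size exactly k is (#blocks of size ≥ k) − (#blocks of size ≥ k + 1), so the partition is: 1 block(s) of size 2, 1 block(s) of size 3.
In nonincreasing order the block sizes are [3, 2].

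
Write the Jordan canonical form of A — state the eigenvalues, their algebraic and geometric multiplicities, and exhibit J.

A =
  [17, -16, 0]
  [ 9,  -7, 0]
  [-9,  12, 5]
J_2(5) ⊕ J_1(5)

The characteristic polynomial is
  det(x·I − A) = x^3 - 15*x^2 + 75*x - 125 = (x - 5)^3

Eigenvalues and multiplicities (the geometric multiplicity of λ is n − rank(A − λI), which equals the number of Jordan blocks for λ):
  λ = 5: algebraic multiplicity = 3, geometric multiplicity = 2

Determining the block sizes for each eigenvalue:
  λ = 5: 2 blocks summing to 3 forces exactly one block of size 2 and the rest size 1 → block sizes [2, 1]

Assembling the blocks gives a Jordan form
J =
  [5, 1, 0]
  [0, 5, 0]
  [0, 0, 5]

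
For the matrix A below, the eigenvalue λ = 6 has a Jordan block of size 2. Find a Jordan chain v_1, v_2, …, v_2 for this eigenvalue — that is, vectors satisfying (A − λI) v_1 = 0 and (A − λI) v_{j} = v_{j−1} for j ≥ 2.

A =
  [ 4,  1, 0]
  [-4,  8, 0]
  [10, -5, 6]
A Jordan chain for λ = 6 of length 2:
v_1 = (-2, -4, 10)ᵀ
v_2 = (1, 0, 0)ᵀ

Let N = A − (6)·I. We want v_2 with N^2 v_2 = 0 but N^1 v_2 ≠ 0; then v_{j-1} := N · v_j for j = 2, …, 2.

Pick v_2 = (1, 0, 0)ᵀ.
Then v_1 = N · v_2 = (-2, -4, 10)ᵀ.

Sanity check: (A − (6)·I) v_1 = (0, 0, 0)ᵀ = 0. ✓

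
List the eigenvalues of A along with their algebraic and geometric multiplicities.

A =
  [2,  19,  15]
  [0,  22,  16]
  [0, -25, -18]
λ = 2: alg = 3, geom = 1

Step 1 — factor the characteristic polynomial to read off the algebraic multiplicities:
  χ_A(x) = (x - 2)^3

Step 2 — compute geometric multiplicities via the rank-nullity identity g(λ) = n − rank(A − λI):
  rank(A − (2)·I) = 2, so dim ker(A − (2)·I) = n − 2 = 1

Summary:
  λ = 2: algebraic multiplicity = 3, geometric multiplicity = 1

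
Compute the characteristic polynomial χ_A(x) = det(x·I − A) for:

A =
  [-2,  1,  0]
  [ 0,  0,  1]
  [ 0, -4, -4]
x^3 + 6*x^2 + 12*x + 8

Expanding det(x·I − A) (e.g. by cofactor expansion or by noting that A is similar to its Jordan form J, which has the same characteristic polynomial as A) gives
  χ_A(x) = x^3 + 6*x^2 + 12*x + 8
which factors as (x + 2)^3. The eigenvalues (with algebraic multiplicities) are λ = -2 with multiplicity 3.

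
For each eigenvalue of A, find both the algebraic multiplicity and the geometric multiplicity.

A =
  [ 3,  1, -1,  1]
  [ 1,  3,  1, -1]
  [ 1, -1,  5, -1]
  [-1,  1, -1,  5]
λ = 4: alg = 4, geom = 3

Step 1 — factor the characteristic polynomial to read off the algebraic multiplicities:
  χ_A(x) = (x - 4)^4

Step 2 — compute geometric multiplicities via the rank-nullity identity g(λ) = n − rank(A − λI):
  rank(A − (4)·I) = 1, so dim ker(A − (4)·I) = n − 1 = 3

Summary:
  λ = 4: algebraic multiplicity = 4, geometric multiplicity = 3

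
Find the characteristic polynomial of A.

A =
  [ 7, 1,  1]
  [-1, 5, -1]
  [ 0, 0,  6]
x^3 - 18*x^2 + 108*x - 216

Expanding det(x·I − A) (e.g. by cofactor expansion or by noting that A is similar to its Jordan form J, which has the same characteristic polynomial as A) gives
  χ_A(x) = x^3 - 18*x^2 + 108*x - 216
which factors as (x - 6)^3. The eigenvalues (with algebraic multiplicities) are λ = 6 with multiplicity 3.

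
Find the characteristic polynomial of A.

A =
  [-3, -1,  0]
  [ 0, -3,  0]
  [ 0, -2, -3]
x^3 + 9*x^2 + 27*x + 27

Expanding det(x·I − A) (e.g. by cofactor expansion or by noting that A is similar to its Jordan form J, which has the same characteristic polynomial as A) gives
  χ_A(x) = x^3 + 9*x^2 + 27*x + 27
which factors as (x + 3)^3. The eigenvalues (with algebraic multiplicities) are λ = -3 with multiplicity 3.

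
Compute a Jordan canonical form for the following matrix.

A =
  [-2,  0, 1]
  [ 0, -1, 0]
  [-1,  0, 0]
J_2(-1) ⊕ J_1(-1)

The characteristic polynomial is
  det(x·I − A) = x^3 + 3*x^2 + 3*x + 1 = (x + 1)^3

Eigenvalues and multiplicities (the geometric multiplicity of λ is n − rank(A − λI), which equals the number of Jordan blocks for λ):
  λ = -1: algebraic multiplicity = 3, geometric multiplicity = 2

Determining the block sizes for each eigenvalue:
  λ = -1: 2 blocks summing to 3 forces exactly one block of size 2 and the rest size 1 → block sizes [2, 1]

Assembling the blocks gives a Jordan form
J =
  [-1,  1,  0]
  [ 0, -1,  0]
  [ 0,  0, -1]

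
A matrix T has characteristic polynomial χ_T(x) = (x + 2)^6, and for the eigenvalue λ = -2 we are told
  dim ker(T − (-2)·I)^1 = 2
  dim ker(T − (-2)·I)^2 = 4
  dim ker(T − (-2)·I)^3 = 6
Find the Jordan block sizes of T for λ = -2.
Block sizes for λ = -2: [3, 3]

From the dimensions of kernels of powers, the number of Jordan blocks of size at least j is d_j − d_{j−1} where d_j = dim ker(N^j) (with d_0 = 0). Computing the differences gives [2, 2, 2].
The number of blocks of size exactly k is (#blocks of size ≥ k) − (#blocks of size ≥ k + 1), so the partition is: 2 block(s) of size 3.
In nonincreasing order the block sizes are [3, 3].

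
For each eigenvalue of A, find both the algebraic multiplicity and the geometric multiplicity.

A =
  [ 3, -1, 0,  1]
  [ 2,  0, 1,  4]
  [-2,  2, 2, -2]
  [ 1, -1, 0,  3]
λ = 2: alg = 4, geom = 2

Step 1 — factor the characteristic polynomial to read off the algebraic multiplicities:
  χ_A(x) = (x - 2)^4

Step 2 — compute geometric multiplicities via the rank-nullity identity g(λ) = n − rank(A − λI):
  rank(A − (2)·I) = 2, so dim ker(A − (2)·I) = n − 2 = 2

Summary:
  λ = 2: algebraic multiplicity = 4, geometric multiplicity = 2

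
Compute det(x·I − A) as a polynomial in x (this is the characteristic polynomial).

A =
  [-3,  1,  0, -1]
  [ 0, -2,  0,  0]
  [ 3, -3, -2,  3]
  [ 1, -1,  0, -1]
x^4 + 8*x^3 + 24*x^2 + 32*x + 16

Expanding det(x·I − A) (e.g. by cofactor expansion or by noting that A is similar to its Jordan form J, which has the same characteristic polynomial as A) gives
  χ_A(x) = x^4 + 8*x^3 + 24*x^2 + 32*x + 16
which factors as (x + 2)^4. The eigenvalues (with algebraic multiplicities) are λ = -2 with multiplicity 4.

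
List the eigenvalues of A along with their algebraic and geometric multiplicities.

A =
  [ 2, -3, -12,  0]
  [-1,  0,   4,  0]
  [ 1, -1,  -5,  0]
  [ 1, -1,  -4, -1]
λ = -1: alg = 4, geom = 3

Step 1 — factor the characteristic polynomial to read off the algebraic multiplicities:
  χ_A(x) = (x + 1)^4

Step 2 — compute geometric multiplicities via the rank-nullity identity g(λ) = n − rank(A − λI):
  rank(A − (-1)·I) = 1, so dim ker(A − (-1)·I) = n − 1 = 3

Summary:
  λ = -1: algebraic multiplicity = 4, geometric multiplicity = 3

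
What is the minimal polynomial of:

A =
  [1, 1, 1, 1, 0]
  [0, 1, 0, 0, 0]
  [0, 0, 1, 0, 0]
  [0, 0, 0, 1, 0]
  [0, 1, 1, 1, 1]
x^2 - 2*x + 1

The characteristic polynomial is χ_A(x) = (x - 1)^5, so the eigenvalues are known. The minimal polynomial is
  m_A(x) = Π_λ (x − λ)^{k_λ}
where k_λ is the size of the *largest* Jordan block for λ (equivalently, the smallest k with (A − λI)^k v = 0 for every generalised eigenvector v of λ).

  λ = 1: largest Jordan block has size 2, contributing (x − 1)^2

So m_A(x) = (x - 1)^2 = x^2 - 2*x + 1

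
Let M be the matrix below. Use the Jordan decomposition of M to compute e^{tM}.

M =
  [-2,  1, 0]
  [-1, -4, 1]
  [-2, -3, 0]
e^{tM} =
  [-t^2*exp(-2*t)/2 + exp(-2*t), -t^2*exp(-2*t) + t*exp(-2*t), t^2*exp(-2*t)/2]
  [-t*exp(-2*t), -2*t*exp(-2*t) + exp(-2*t), t*exp(-2*t)]
  [-t^2*exp(-2*t)/2 - 2*t*exp(-2*t), -t^2*exp(-2*t) - 3*t*exp(-2*t), t^2*exp(-2*t)/2 + 2*t*exp(-2*t) + exp(-2*t)]

Strategy: write M = P · J · P⁻¹ where J is a Jordan canonical form, so e^{tM} = P · e^{tJ} · P⁻¹, and e^{tJ} can be computed block-by-block.

M has Jordan form
J =
  [-2,  1,  0]
  [ 0, -2,  1]
  [ 0,  0, -2]
(up to reordering of blocks).

Per-block formulas:
  For a 3×3 Jordan block J_3(-2): exp(t · J_3(-2)) = e^(-2t)·(I + t·N + (t^2/2)·N^2), where N is the 3×3 nilpotent shift.

After assembling e^{tJ} and conjugating by P, we get:

e^{tM} =
  [-t^2*exp(-2*t)/2 + exp(-2*t), -t^2*exp(-2*t) + t*exp(-2*t), t^2*exp(-2*t)/2]
  [-t*exp(-2*t), -2*t*exp(-2*t) + exp(-2*t), t*exp(-2*t)]
  [-t^2*exp(-2*t)/2 - 2*t*exp(-2*t), -t^2*exp(-2*t) - 3*t*exp(-2*t), t^2*exp(-2*t)/2 + 2*t*exp(-2*t) + exp(-2*t)]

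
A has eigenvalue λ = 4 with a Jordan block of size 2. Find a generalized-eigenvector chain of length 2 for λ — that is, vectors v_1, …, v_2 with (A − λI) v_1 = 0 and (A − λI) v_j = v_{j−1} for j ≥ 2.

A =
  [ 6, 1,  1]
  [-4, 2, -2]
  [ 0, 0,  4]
A Jordan chain for λ = 4 of length 2:
v_1 = (2, -4, 0)ᵀ
v_2 = (1, 0, 0)ᵀ

Let N = A − (4)·I. We want v_2 with N^2 v_2 = 0 but N^1 v_2 ≠ 0; then v_{j-1} := N · v_j for j = 2, …, 2.

Pick v_2 = (1, 0, 0)ᵀ.
Then v_1 = N · v_2 = (2, -4, 0)ᵀ.

Sanity check: (A − (4)·I) v_1 = (0, 0, 0)ᵀ = 0. ✓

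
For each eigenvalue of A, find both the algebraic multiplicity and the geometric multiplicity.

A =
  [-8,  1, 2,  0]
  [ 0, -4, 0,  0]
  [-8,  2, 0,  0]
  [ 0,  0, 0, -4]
λ = -4: alg = 4, geom = 3

Step 1 — factor the characteristic polynomial to read off the algebraic multiplicities:
  χ_A(x) = (x + 4)^4

Step 2 — compute geometric multiplicities via the rank-nullity identity g(λ) = n − rank(A − λI):
  rank(A − (-4)·I) = 1, so dim ker(A − (-4)·I) = n − 1 = 3

Summary:
  λ = -4: algebraic multiplicity = 4, geometric multiplicity = 3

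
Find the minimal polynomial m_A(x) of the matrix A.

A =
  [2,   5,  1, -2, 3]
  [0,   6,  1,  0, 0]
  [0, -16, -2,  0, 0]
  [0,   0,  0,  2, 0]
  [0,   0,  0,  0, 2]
x^3 - 6*x^2 + 12*x - 8

The characteristic polynomial is χ_A(x) = (x - 2)^5, so the eigenvalues are known. The minimal polynomial is
  m_A(x) = Π_λ (x − λ)^{k_λ}
where k_λ is the size of the *largest* Jordan block for λ (equivalently, the smallest k with (A − λI)^k v = 0 for every generalised eigenvector v of λ).

  λ = 2: largest Jordan block has size 3, contributing (x − 2)^3

So m_A(x) = (x - 2)^3 = x^3 - 6*x^2 + 12*x - 8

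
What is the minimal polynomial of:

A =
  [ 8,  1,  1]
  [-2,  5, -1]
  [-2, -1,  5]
x^2 - 12*x + 36

The characteristic polynomial is χ_A(x) = (x - 6)^3, so the eigenvalues are known. The minimal polynomial is
  m_A(x) = Π_λ (x − λ)^{k_λ}
where k_λ is the size of the *largest* Jordan block for λ (equivalently, the smallest k with (A − λI)^k v = 0 for every generalised eigenvector v of λ).

  λ = 6: largest Jordan block has size 2, contributing (x − 6)^2

So m_A(x) = (x - 6)^2 = x^2 - 12*x + 36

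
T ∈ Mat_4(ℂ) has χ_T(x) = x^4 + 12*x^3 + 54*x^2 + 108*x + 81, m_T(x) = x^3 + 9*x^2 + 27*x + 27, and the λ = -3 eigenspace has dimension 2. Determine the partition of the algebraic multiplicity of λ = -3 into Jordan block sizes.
Block sizes for λ = -3: [3, 1]

Step 1 — from the characteristic polynomial, algebraic multiplicity of λ = -3 is 4. From dim ker(T − (-3)·I) = 2, there are exactly 2 Jordan blocks for λ = -3.
Step 2 — from the minimal polynomial, the factor (x + 3)^3 tells us the largest block for λ = -3 has size 3.
Step 3 — with total size 4, 2 blocks, and largest block 3, the block sizes (in nonincreasing order) are [3, 1].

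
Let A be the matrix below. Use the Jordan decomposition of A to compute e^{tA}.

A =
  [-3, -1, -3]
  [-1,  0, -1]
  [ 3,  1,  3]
e^{tA} =
  [t^2/2 - 3*t + 1, -t, t^2/2 - 3*t]
  [-t, 1, -t]
  [-t^2/2 + 3*t, t, -t^2/2 + 3*t + 1]

Strategy: write A = P · J · P⁻¹ where J is a Jordan canonical form, so e^{tA} = P · e^{tJ} · P⁻¹, and e^{tJ} can be computed block-by-block.

A has Jordan form
J =
  [0, 1, 0]
  [0, 0, 1]
  [0, 0, 0]
(up to reordering of blocks).

Per-block formulas:
  For a 3×3 Jordan block J_3(0): exp(t · J_3(0)) = e^(0t)·(I + t·N + (t^2/2)·N^2), where N is the 3×3 nilpotent shift.

After assembling e^{tJ} and conjugating by P, we get:

e^{tA} =
  [t^2/2 - 3*t + 1, -t, t^2/2 - 3*t]
  [-t, 1, -t]
  [-t^2/2 + 3*t, t, -t^2/2 + 3*t + 1]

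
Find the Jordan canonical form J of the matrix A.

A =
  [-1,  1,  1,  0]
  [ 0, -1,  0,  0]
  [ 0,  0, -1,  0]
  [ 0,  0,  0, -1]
J_2(-1) ⊕ J_1(-1) ⊕ J_1(-1)

The characteristic polynomial is
  det(x·I − A) = x^4 + 4*x^3 + 6*x^2 + 4*x + 1 = (x + 1)^4

Eigenvalues and multiplicities (the geometric multiplicity of λ is n − rank(A − λI), which equals the number of Jordan blocks for λ):
  λ = -1: algebraic multiplicity = 4, geometric multiplicity = 3

Determining the block sizes for each eigenvalue:
  λ = -1: 3 blocks summing to 4 forces exactly one block of size 2 and the rest size 1 → block sizes [2, 1, 1]

Assembling the blocks gives a Jordan form
J =
  [-1,  1,  0,  0]
  [ 0, -1,  0,  0]
  [ 0,  0, -1,  0]
  [ 0,  0,  0, -1]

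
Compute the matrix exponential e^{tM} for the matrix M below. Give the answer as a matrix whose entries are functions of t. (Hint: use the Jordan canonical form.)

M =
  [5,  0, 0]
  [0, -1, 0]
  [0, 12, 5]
e^{tM} =
  [exp(5*t), 0, 0]
  [0, exp(-t), 0]
  [0, 2*exp(5*t) - 2*exp(-t), exp(5*t)]

Strategy: write M = P · J · P⁻¹ where J is a Jordan canonical form, so e^{tM} = P · e^{tJ} · P⁻¹, and e^{tJ} can be computed block-by-block.

M has Jordan form
J =
  [-1, 0, 0]
  [ 0, 5, 0]
  [ 0, 0, 5]
(up to reordering of blocks).

Per-block formulas:
  For a 1×1 block at λ = 5: exp(t · [5]) = [e^(5t)].
  For a 1×1 block at λ = -1: exp(t · [-1]) = [e^(-1t)].

After assembling e^{tJ} and conjugating by P, we get:

e^{tM} =
  [exp(5*t), 0, 0]
  [0, exp(-t), 0]
  [0, 2*exp(5*t) - 2*exp(-t), exp(5*t)]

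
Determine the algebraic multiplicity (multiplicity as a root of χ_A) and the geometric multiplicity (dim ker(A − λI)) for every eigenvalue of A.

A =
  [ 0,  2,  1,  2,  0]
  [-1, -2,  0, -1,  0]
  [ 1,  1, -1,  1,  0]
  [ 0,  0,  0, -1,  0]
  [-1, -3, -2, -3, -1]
λ = -1: alg = 5, geom = 3

Step 1 — factor the characteristic polynomial to read off the algebraic multiplicities:
  χ_A(x) = (x + 1)^5

Step 2 — compute geometric multiplicities via the rank-nullity identity g(λ) = n − rank(A − λI):
  rank(A − (-1)·I) = 2, so dim ker(A − (-1)·I) = n − 2 = 3

Summary:
  λ = -1: algebraic multiplicity = 5, geometric multiplicity = 3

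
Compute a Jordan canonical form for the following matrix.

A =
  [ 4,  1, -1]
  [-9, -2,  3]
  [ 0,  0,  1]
J_2(1) ⊕ J_1(1)

The characteristic polynomial is
  det(x·I − A) = x^3 - 3*x^2 + 3*x - 1 = (x - 1)^3

Eigenvalues and multiplicities (the geometric multiplicity of λ is n − rank(A − λI), which equals the number of Jordan blocks for λ):
  λ = 1: algebraic multiplicity = 3, geometric multiplicity = 2

Determining the block sizes for each eigenvalue:
  λ = 1: 2 blocks summing to 3 forces exactly one block of size 2 and the rest size 1 → block sizes [2, 1]

Assembling the blocks gives a Jordan form
J =
  [1, 1, 0]
  [0, 1, 0]
  [0, 0, 1]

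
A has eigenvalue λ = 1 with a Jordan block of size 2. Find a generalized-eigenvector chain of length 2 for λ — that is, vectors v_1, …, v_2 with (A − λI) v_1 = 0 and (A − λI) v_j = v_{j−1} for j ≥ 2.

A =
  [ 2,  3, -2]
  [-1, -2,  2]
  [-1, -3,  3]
A Jordan chain for λ = 1 of length 2:
v_1 = (1, -1, -1)ᵀ
v_2 = (1, 0, 0)ᵀ

Let N = A − (1)·I. We want v_2 with N^2 v_2 = 0 but N^1 v_2 ≠ 0; then v_{j-1} := N · v_j for j = 2, …, 2.

Pick v_2 = (1, 0, 0)ᵀ.
Then v_1 = N · v_2 = (1, -1, -1)ᵀ.

Sanity check: (A − (1)·I) v_1 = (0, 0, 0)ᵀ = 0. ✓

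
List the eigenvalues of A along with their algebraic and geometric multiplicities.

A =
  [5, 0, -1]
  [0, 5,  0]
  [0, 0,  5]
λ = 5: alg = 3, geom = 2

Step 1 — factor the characteristic polynomial to read off the algebraic multiplicities:
  χ_A(x) = (x - 5)^3

Step 2 — compute geometric multiplicities via the rank-nullity identity g(λ) = n − rank(A − λI):
  rank(A − (5)·I) = 1, so dim ker(A − (5)·I) = n − 1 = 2

Summary:
  λ = 5: algebraic multiplicity = 3, geometric multiplicity = 2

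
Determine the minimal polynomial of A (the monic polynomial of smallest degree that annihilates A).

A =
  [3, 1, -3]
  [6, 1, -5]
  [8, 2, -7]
x^3 + 3*x^2 + 3*x + 1

The characteristic polynomial is χ_A(x) = (x + 1)^3, so the eigenvalues are known. The minimal polynomial is
  m_A(x) = Π_λ (x − λ)^{k_λ}
where k_λ is the size of the *largest* Jordan block for λ (equivalently, the smallest k with (A − λI)^k v = 0 for every generalised eigenvector v of λ).

  λ = -1: largest Jordan block has size 3, contributing (x + 1)^3

So m_A(x) = (x + 1)^3 = x^3 + 3*x^2 + 3*x + 1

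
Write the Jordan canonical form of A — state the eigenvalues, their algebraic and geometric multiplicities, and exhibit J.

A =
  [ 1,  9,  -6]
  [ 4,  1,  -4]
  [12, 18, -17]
J_2(-5) ⊕ J_1(-5)

The characteristic polynomial is
  det(x·I − A) = x^3 + 15*x^2 + 75*x + 125 = (x + 5)^3

Eigenvalues and multiplicities (the geometric multiplicity of λ is n − rank(A − λI), which equals the number of Jordan blocks for λ):
  λ = -5: algebraic multiplicity = 3, geometric multiplicity = 2

Determining the block sizes for each eigenvalue:
  λ = -5: 2 blocks summing to 3 forces exactly one block of size 2 and the rest size 1 → block sizes [2, 1]

Assembling the blocks gives a Jordan form
J =
  [-5,  1,  0]
  [ 0, -5,  0]
  [ 0,  0, -5]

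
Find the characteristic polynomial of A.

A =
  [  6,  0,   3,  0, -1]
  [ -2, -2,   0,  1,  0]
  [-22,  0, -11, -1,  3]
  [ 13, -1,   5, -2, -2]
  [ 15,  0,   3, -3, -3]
x^5 + 12*x^4 + 57*x^3 + 134*x^2 + 156*x + 72

Expanding det(x·I − A) (e.g. by cofactor expansion or by noting that A is similar to its Jordan form J, which has the same characteristic polynomial as A) gives
  χ_A(x) = x^5 + 12*x^4 + 57*x^3 + 134*x^2 + 156*x + 72
which factors as (x + 2)^3*(x + 3)^2. The eigenvalues (with algebraic multiplicities) are λ = -3 with multiplicity 2, λ = -2 with multiplicity 3.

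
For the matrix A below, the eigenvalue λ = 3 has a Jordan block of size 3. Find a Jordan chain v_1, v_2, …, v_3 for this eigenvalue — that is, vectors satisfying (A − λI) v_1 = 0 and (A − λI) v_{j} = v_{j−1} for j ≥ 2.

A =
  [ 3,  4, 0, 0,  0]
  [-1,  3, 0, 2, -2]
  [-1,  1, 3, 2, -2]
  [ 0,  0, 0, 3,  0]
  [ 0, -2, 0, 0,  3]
A Jordan chain for λ = 3 of length 3:
v_1 = (-4, 0, -1, 0, 2)ᵀ
v_2 = (0, -1, -1, 0, 0)ᵀ
v_3 = (1, 0, 0, 0, 0)ᵀ

Let N = A − (3)·I. We want v_3 with N^3 v_3 = 0 but N^2 v_3 ≠ 0; then v_{j-1} := N · v_j for j = 3, …, 2.

Pick v_3 = (1, 0, 0, 0, 0)ᵀ.
Then v_2 = N · v_3 = (0, -1, -1, 0, 0)ᵀ.
Then v_1 = N · v_2 = (-4, 0, -1, 0, 2)ᵀ.

Sanity check: (A − (3)·I) v_1 = (0, 0, 0, 0, 0)ᵀ = 0. ✓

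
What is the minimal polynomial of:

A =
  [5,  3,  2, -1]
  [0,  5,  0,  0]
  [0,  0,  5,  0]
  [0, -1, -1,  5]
x^3 - 15*x^2 + 75*x - 125

The characteristic polynomial is χ_A(x) = (x - 5)^4, so the eigenvalues are known. The minimal polynomial is
  m_A(x) = Π_λ (x − λ)^{k_λ}
where k_λ is the size of the *largest* Jordan block for λ (equivalently, the smallest k with (A − λI)^k v = 0 for every generalised eigenvector v of λ).

  λ = 5: largest Jordan block has size 3, contributing (x − 5)^3

So m_A(x) = (x - 5)^3 = x^3 - 15*x^2 + 75*x - 125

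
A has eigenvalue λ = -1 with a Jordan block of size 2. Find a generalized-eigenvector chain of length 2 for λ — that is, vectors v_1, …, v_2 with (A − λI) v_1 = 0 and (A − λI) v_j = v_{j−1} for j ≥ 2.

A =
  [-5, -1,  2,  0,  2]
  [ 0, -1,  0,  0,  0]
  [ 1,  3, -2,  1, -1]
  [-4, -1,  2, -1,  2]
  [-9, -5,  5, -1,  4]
A Jordan chain for λ = -1 of length 2:
v_1 = (-4, 0, 1, -4, -9)ᵀ
v_2 = (1, 0, 0, 0, 0)ᵀ

Let N = A − (-1)·I. We want v_2 with N^2 v_2 = 0 but N^1 v_2 ≠ 0; then v_{j-1} := N · v_j for j = 2, …, 2.

Pick v_2 = (1, 0, 0, 0, 0)ᵀ.
Then v_1 = N · v_2 = (-4, 0, 1, -4, -9)ᵀ.

Sanity check: (A − (-1)·I) v_1 = (0, 0, 0, 0, 0)ᵀ = 0. ✓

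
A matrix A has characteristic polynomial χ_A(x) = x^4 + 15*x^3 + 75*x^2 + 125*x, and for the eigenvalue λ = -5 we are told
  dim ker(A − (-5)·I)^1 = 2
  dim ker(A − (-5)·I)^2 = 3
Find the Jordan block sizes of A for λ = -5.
Block sizes for λ = -5: [2, 1]

From the dimensions of kernels of powers, the number of Jordan blocks of size at least j is d_j − d_{j−1} where d_j = dim ker(N^j) (with d_0 = 0). Computing the differences gives [2, 1].
The number of blocks of size exactly k is (#blocks of size ≥ k) − (#blocks of size ≥ k + 1), so the partition is: 1 block(s) of size 1, 1 block(s) of size 2.
In nonincreasing order the block sizes are [2, 1].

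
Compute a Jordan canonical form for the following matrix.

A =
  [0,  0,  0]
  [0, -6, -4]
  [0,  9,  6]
J_2(0) ⊕ J_1(0)

The characteristic polynomial is
  det(x·I − A) = x^3

Eigenvalues and multiplicities (the geometric multiplicity of λ is n − rank(A − λI), which equals the number of Jordan blocks for λ):
  λ = 0: algebraic multiplicity = 3, geometric multiplicity = 2

Determining the block sizes for each eigenvalue:
  λ = 0: 2 blocks summing to 3 forces exactly one block of size 2 and the rest size 1 → block sizes [2, 1]

Assembling the blocks gives a Jordan form
J =
  [0, 1, 0]
  [0, 0, 0]
  [0, 0, 0]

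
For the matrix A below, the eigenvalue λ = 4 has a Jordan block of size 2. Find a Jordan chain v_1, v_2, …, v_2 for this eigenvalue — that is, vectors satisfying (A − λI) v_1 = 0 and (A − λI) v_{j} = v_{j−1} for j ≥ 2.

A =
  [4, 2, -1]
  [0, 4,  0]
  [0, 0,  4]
A Jordan chain for λ = 4 of length 2:
v_1 = (2, 0, 0)ᵀ
v_2 = (0, 1, 0)ᵀ

Let N = A − (4)·I. We want v_2 with N^2 v_2 = 0 but N^1 v_2 ≠ 0; then v_{j-1} := N · v_j for j = 2, …, 2.

Pick v_2 = (0, 1, 0)ᵀ.
Then v_1 = N · v_2 = (2, 0, 0)ᵀ.

Sanity check: (A − (4)·I) v_1 = (0, 0, 0)ᵀ = 0. ✓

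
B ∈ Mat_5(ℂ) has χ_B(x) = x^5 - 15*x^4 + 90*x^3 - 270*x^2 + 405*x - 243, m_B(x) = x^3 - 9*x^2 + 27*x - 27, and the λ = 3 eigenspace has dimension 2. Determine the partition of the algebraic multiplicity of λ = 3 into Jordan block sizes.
Block sizes for λ = 3: [3, 2]

Step 1 — from the characteristic polynomial, algebraic multiplicity of λ = 3 is 5. From dim ker(B − (3)·I) = 2, there are exactly 2 Jordan blocks for λ = 3.
Step 2 — from the minimal polynomial, the factor (x − 3)^3 tells us the largest block for λ = 3 has size 3.
Step 3 — with total size 5, 2 blocks, and largest block 3, the block sizes (in nonincreasing order) are [3, 2].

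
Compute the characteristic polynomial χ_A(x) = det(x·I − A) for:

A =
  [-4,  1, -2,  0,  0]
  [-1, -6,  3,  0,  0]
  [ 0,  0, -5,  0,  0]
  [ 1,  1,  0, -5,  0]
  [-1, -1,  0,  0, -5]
x^5 + 25*x^4 + 250*x^3 + 1250*x^2 + 3125*x + 3125

Expanding det(x·I − A) (e.g. by cofactor expansion or by noting that A is similar to its Jordan form J, which has the same characteristic polynomial as A) gives
  χ_A(x) = x^5 + 25*x^4 + 250*x^3 + 1250*x^2 + 3125*x + 3125
which factors as (x + 5)^5. The eigenvalues (with algebraic multiplicities) are λ = -5 with multiplicity 5.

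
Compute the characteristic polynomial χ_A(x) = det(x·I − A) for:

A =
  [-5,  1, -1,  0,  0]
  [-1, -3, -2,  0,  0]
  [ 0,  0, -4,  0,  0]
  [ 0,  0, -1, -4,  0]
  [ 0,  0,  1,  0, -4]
x^5 + 20*x^4 + 160*x^3 + 640*x^2 + 1280*x + 1024

Expanding det(x·I − A) (e.g. by cofactor expansion or by noting that A is similar to its Jordan form J, which has the same characteristic polynomial as A) gives
  χ_A(x) = x^5 + 20*x^4 + 160*x^3 + 640*x^2 + 1280*x + 1024
which factors as (x + 4)^5. The eigenvalues (with algebraic multiplicities) are λ = -4 with multiplicity 5.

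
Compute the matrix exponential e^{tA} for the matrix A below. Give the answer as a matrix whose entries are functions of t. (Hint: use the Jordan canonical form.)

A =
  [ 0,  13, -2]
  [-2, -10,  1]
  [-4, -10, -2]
e^{tA} =
  [-t^2*exp(-4*t) + 4*t*exp(-4*t) + exp(-4*t), -3*t^2*exp(-4*t) + 13*t*exp(-4*t), t^2*exp(-4*t)/2 - 2*t*exp(-4*t)]
  [-2*t*exp(-4*t), -6*t*exp(-4*t) + exp(-4*t), t*exp(-4*t)]
  [-2*t^2*exp(-4*t) - 4*t*exp(-4*t), -6*t^2*exp(-4*t) - 10*t*exp(-4*t), t^2*exp(-4*t) + 2*t*exp(-4*t) + exp(-4*t)]

Strategy: write A = P · J · P⁻¹ where J is a Jordan canonical form, so e^{tA} = P · e^{tJ} · P⁻¹, and e^{tJ} can be computed block-by-block.

A has Jordan form
J =
  [-4,  1,  0]
  [ 0, -4,  1]
  [ 0,  0, -4]
(up to reordering of blocks).

Per-block formulas:
  For a 3×3 Jordan block J_3(-4): exp(t · J_3(-4)) = e^(-4t)·(I + t·N + (t^2/2)·N^2), where N is the 3×3 nilpotent shift.

After assembling e^{tJ} and conjugating by P, we get:

e^{tA} =
  [-t^2*exp(-4*t) + 4*t*exp(-4*t) + exp(-4*t), -3*t^2*exp(-4*t) + 13*t*exp(-4*t), t^2*exp(-4*t)/2 - 2*t*exp(-4*t)]
  [-2*t*exp(-4*t), -6*t*exp(-4*t) + exp(-4*t), t*exp(-4*t)]
  [-2*t^2*exp(-4*t) - 4*t*exp(-4*t), -6*t^2*exp(-4*t) - 10*t*exp(-4*t), t^2*exp(-4*t) + 2*t*exp(-4*t) + exp(-4*t)]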